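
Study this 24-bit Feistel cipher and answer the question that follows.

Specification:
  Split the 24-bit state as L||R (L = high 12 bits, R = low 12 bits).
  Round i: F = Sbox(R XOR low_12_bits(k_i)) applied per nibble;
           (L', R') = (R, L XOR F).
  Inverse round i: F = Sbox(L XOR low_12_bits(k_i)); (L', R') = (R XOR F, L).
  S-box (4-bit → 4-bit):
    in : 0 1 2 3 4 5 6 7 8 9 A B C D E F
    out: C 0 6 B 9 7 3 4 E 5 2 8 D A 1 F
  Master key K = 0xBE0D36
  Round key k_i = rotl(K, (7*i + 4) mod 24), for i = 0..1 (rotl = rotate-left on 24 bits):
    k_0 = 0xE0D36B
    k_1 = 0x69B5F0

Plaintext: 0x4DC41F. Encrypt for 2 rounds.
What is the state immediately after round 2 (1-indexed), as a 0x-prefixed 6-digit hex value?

0x095328

s_0 = plaintext = 0x4DC41F
s_1 = Round(s_0, k_0) = 0x41F095
s_2 = Round(s_1, k_1) = 0x095328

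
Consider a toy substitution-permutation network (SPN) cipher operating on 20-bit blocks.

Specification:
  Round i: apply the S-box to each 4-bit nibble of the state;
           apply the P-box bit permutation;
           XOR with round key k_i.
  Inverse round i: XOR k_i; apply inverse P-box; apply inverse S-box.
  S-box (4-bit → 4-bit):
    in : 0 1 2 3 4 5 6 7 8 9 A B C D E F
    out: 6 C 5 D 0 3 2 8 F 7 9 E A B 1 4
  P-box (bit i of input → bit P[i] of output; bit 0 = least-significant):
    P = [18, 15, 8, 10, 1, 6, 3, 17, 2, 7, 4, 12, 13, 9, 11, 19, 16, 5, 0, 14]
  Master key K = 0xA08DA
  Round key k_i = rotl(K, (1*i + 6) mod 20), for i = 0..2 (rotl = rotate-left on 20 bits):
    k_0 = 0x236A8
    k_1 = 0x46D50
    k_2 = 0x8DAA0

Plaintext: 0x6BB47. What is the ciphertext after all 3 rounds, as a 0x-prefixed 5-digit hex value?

s_0 = plaintext = 0x6BB47
s_1 = Round(s_0, k_0) = 0xA2818
s_2 = Round(s_1, k_1) = 0x390CC
s_3 = Round(s_2, k_2) = 0xB3471

0xB3471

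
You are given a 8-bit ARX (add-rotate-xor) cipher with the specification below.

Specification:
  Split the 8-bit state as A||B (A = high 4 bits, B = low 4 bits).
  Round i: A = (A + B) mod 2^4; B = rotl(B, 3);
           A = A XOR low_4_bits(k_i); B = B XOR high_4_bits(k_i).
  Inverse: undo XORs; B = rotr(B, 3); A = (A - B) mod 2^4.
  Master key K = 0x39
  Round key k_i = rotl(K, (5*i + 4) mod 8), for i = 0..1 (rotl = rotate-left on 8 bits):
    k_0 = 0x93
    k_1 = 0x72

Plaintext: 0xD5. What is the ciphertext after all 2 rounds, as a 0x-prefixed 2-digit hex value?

0x6E

s_0 = plaintext = 0xD5
s_1 = Round(s_0, k_0) = 0x13
s_2 = Round(s_1, k_1) = 0x6E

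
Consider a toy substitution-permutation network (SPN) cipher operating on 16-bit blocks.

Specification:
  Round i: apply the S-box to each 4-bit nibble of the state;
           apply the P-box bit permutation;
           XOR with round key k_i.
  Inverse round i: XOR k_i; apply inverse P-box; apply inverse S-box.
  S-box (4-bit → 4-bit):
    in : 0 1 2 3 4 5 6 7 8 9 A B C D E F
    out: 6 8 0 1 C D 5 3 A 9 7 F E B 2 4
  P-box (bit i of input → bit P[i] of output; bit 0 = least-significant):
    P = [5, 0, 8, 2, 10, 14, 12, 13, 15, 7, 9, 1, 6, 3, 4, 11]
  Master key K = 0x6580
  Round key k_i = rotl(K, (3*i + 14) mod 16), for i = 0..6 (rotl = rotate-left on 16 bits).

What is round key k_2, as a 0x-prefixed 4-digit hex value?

0x5806

K = 0x6580
k_0 = rotl(K, (3*0+14) mod 16) = rotl(K, 14) = 0x1960
k_1 = rotl(K, (3*1+14) mod 16) = rotl(K, 1) = 0xCB00
k_2 = rotl(K, (3*2+14) mod 16) = rotl(K, 4) = 0x5806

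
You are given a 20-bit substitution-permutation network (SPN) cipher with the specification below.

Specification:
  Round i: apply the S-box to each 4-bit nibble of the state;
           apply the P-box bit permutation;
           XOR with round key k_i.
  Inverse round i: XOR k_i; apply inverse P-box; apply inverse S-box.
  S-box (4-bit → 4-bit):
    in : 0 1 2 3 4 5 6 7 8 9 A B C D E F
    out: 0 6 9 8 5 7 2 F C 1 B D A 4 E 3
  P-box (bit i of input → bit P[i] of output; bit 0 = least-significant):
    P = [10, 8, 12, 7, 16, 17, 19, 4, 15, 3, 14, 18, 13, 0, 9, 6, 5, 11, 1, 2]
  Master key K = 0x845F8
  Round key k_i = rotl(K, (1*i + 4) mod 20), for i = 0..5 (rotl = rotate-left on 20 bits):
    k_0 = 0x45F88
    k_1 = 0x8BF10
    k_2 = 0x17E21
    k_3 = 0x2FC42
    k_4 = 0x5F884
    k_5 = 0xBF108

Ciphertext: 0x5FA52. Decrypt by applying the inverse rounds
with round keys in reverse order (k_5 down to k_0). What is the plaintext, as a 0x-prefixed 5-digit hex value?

0xA7382

s_0 = ciphertext = 0x5FA52
s_1 = InvRound(s_0, k_5) = 0x18CE6
s_2 = InvRound(s_1, k_4) = 0x42804
s_3 = InvRound(s_2, k_3) = 0x83B64
s_4 = InvRound(s_3, k_2) = 0x3CD4F
s_5 = InvRound(s_4, k_1) = 0x8717D
s_6 = InvRound(s_5, k_0) = 0xA7382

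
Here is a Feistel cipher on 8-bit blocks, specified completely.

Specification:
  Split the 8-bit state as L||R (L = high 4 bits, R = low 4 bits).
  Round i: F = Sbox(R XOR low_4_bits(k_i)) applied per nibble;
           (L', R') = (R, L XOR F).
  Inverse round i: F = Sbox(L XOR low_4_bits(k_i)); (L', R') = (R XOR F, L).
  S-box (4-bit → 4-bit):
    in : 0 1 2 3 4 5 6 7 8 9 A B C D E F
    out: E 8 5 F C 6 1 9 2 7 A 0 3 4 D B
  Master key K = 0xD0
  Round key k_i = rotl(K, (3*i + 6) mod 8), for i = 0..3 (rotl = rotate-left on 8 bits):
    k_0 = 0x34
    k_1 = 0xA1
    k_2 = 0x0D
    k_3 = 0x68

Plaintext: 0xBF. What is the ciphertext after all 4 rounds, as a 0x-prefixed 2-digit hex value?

s_0 = plaintext = 0xBF
s_1 = Round(s_0, k_0) = 0xFB
s_2 = Round(s_1, k_1) = 0xB5
s_3 = Round(s_2, k_2) = 0x59
s_4 = Round(s_3, k_3) = 0x9D

0x9D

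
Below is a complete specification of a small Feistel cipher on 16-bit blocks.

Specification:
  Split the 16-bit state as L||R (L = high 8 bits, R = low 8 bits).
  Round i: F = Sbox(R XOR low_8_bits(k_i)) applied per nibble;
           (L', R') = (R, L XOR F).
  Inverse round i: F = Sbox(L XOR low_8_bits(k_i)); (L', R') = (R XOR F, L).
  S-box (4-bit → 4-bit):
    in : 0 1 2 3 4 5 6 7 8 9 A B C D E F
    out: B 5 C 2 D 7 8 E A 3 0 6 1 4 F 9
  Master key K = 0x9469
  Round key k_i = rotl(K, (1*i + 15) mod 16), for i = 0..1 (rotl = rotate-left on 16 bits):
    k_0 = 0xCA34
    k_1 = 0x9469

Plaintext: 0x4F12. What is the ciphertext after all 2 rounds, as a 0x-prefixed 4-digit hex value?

s_0 = plaintext = 0x4F12
s_1 = Round(s_0, k_0) = 0x1287
s_2 = Round(s_1, k_1) = 0x87ED

0x87ED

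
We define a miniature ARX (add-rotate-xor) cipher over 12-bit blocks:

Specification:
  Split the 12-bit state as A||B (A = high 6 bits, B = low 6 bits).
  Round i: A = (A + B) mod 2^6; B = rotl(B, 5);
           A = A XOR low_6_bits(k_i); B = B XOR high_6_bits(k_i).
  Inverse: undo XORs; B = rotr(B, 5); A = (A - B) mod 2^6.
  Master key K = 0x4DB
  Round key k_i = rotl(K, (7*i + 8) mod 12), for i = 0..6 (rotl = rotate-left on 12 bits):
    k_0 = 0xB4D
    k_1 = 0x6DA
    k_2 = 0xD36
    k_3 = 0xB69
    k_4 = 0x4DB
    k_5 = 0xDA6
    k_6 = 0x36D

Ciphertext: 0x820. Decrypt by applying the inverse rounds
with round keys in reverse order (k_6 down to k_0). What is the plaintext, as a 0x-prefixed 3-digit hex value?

0x98F

s_0 = ciphertext = 0x820
s_1 = InvRound(s_0, k_6) = 0xC9B
s_2 = InvRound(s_1, k_5) = 0xE5B
s_3 = InvRound(s_2, k_4) = 0x490
s_4 = InvRound(s_3, k_3) = 0x03B
s_5 = InvRound(s_4, k_2) = 0x61E
s_6 = InvRound(s_5, k_1) = 0xE0A
s_7 = InvRound(s_6, k_0) = 0x98F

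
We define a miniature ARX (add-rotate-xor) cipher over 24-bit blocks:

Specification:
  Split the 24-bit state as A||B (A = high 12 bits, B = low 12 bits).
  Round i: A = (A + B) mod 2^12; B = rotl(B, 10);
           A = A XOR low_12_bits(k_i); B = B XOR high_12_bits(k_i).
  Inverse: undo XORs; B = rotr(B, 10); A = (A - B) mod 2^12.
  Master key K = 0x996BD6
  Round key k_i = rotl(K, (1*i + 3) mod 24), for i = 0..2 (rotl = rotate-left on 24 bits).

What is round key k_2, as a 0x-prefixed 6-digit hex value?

K = 0x996BD6
k_0 = rotl(K, (1*0+3) mod 24) = rotl(K, 3) = 0xCB5EB4
k_1 = rotl(K, (1*1+3) mod 24) = rotl(K, 4) = 0x96BD69
k_2 = rotl(K, (1*2+3) mod 24) = rotl(K, 5) = 0x2D7AD3

0x2D7AD3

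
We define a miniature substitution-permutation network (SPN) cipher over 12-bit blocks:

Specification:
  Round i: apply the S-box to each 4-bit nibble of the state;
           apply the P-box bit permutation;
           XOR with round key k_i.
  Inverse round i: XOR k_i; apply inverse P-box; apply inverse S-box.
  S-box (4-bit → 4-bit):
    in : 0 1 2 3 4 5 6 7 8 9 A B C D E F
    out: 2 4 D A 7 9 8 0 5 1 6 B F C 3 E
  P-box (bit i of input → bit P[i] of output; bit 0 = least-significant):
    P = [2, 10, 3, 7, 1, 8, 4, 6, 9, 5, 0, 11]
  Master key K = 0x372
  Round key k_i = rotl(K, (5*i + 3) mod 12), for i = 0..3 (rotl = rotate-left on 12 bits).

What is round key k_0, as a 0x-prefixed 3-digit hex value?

K = 0x372
k_0 = rotl(K, (5*0+3) mod 12) = rotl(K, 3) = 0xB91

0xB91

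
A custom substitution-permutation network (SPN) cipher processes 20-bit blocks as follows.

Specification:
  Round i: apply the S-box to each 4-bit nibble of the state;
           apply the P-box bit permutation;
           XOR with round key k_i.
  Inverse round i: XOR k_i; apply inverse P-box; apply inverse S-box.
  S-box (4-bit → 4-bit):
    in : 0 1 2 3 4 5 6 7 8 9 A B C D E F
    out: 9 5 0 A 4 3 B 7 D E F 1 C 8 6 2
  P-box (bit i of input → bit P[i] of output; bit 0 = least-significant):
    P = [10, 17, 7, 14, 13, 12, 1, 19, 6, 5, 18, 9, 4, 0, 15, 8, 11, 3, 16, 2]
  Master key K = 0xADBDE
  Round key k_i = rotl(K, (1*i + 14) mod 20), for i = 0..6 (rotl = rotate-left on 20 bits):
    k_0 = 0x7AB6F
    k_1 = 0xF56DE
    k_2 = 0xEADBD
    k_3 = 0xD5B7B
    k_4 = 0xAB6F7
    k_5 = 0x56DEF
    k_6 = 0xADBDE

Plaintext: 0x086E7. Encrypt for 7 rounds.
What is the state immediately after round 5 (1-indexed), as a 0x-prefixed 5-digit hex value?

s_0 = plaintext = 0x086E7
s_1 = Round(s_0, k_0) = 0x53499
s_2 = Round(s_1, k_1) = 0x10F55
s_3 = Round(s_2, k_2) = 0xD908D
s_4 = Round(s_3, k_3) = 0x5B83C
s_5 = Round(s_4, k_4) = 0x6EC2F
s_6 = Round(s_5, k_5) = 0x3E7E2
s_7 = Round(s_6, k_6) = 0xE4BB1

0x6EC2F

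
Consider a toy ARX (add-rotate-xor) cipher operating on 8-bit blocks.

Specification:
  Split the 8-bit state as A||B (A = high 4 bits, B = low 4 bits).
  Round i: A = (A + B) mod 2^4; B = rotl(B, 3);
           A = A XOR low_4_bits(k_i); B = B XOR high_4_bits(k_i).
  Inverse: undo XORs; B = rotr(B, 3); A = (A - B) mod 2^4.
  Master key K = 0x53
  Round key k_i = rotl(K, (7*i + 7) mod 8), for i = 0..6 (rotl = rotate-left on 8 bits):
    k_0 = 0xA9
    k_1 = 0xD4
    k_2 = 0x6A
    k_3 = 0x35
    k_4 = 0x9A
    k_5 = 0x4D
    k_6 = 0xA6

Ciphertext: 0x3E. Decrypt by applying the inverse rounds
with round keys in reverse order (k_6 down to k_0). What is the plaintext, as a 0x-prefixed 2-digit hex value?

s_0 = ciphertext = 0x3E
s_1 = InvRound(s_0, k_6) = 0xD8
s_2 = InvRound(s_1, k_5) = 0x79
s_3 = InvRound(s_2, k_4) = 0xD0
s_4 = InvRound(s_3, k_3) = 0x26
s_5 = InvRound(s_4, k_2) = 0x80
s_6 = InvRound(s_5, k_1) = 0x1B
s_7 = InvRound(s_6, k_0) = 0x62

0x62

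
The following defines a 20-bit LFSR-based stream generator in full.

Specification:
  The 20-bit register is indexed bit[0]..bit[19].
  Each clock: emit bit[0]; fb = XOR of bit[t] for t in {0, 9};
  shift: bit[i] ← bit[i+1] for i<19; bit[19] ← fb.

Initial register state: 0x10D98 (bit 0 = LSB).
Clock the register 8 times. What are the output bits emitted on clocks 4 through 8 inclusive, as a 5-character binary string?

11001

reg_0 = 0x10D98
clock 1: out=0, reg = 0x086CC
clock 2: out=0, reg = 0x84366
clock 3: out=0, reg = 0xC21B3
clock 4: out=1, reg = 0xE10D9
clock 5: out=1, reg = 0xF086C
clock 6: out=0, reg = 0x78436
clock 7: out=0, reg = 0x3C21B
clock 8: out=1, reg = 0x1E10D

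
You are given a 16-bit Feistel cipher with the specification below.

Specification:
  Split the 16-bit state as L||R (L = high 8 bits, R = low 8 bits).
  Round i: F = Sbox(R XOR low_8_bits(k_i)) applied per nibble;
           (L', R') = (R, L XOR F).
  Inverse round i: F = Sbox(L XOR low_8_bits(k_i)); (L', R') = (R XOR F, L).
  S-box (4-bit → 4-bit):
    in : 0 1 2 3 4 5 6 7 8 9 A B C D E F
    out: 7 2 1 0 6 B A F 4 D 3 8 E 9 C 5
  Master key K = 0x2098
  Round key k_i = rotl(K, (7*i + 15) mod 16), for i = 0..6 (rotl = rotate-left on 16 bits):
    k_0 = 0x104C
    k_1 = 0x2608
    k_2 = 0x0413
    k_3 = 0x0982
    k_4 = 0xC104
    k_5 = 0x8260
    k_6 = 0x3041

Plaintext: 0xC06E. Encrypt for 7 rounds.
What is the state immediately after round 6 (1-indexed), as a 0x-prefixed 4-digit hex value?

s_0 = plaintext = 0xC06E
s_1 = Round(s_0, k_0) = 0x6ED1
s_2 = Round(s_1, k_1) = 0xD1F3
s_3 = Round(s_2, k_2) = 0xF316
s_4 = Round(s_3, k_3) = 0x1625
s_5 = Round(s_4, k_4) = 0x2504
s_6 = Round(s_5, k_5) = 0x0483
s_7 = Round(s_6, k_6) = 0x83E5

0x0483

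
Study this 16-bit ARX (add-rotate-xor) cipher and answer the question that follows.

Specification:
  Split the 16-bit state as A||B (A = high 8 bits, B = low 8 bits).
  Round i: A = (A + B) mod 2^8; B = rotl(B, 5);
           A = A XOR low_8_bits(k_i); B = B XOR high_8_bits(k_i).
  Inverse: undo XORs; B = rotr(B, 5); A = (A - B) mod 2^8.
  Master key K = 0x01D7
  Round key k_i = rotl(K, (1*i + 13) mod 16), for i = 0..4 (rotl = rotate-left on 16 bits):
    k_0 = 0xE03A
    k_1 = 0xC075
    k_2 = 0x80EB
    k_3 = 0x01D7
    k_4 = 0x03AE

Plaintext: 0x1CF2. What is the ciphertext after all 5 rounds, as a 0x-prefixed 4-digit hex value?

s_0 = plaintext = 0x1CF2
s_1 = Round(s_0, k_0) = 0x34BE
s_2 = Round(s_1, k_1) = 0x8717
s_3 = Round(s_2, k_2) = 0x7562
s_4 = Round(s_3, k_3) = 0x004D
s_5 = Round(s_4, k_4) = 0xE3AA

0xE3AA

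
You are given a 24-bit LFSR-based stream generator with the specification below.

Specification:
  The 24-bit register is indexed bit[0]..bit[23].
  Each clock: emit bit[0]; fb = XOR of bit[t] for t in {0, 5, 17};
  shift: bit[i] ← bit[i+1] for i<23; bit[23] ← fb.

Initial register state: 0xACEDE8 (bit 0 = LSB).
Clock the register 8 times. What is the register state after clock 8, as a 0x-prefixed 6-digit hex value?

reg_0 = 0xACEDE8
clock 1: out=0, reg = 0xD676F4
clock 2: out=0, reg = 0x6B3B7A
clock 3: out=0, reg = 0x359DBD
clock 4: out=1, reg = 0x1ACEDE
clock 5: out=0, reg = 0x8D676F
clock 6: out=1, reg = 0x46B3B7
clock 7: out=1, reg = 0xA359DB
clock 8: out=1, reg = 0x51ACED

0x51ACED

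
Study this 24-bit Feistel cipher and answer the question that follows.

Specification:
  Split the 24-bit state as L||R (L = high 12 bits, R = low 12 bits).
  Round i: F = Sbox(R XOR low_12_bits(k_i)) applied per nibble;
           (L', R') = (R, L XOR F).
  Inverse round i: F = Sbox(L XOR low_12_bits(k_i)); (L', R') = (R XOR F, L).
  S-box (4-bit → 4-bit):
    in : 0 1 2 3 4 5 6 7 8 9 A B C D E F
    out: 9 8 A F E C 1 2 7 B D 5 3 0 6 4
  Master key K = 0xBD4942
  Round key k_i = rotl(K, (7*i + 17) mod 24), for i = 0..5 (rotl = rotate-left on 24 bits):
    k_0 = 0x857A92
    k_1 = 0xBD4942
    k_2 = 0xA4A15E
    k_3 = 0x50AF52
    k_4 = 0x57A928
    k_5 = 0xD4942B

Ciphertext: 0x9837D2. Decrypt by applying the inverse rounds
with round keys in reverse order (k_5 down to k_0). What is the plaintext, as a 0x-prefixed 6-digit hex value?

s_0 = ciphertext = 0x9837D2
s_1 = InvRound(s_0, k_5) = 0x705983
s_2 = InvRound(s_1, k_4) = 0xF23705
s_3 = InvRound(s_2, k_3) = 0xE2DF23
s_4 = InvRound(s_3, k_2) = 0xB0CE2D
s_5 = InvRound(s_4, k_1) = 0x4CBB0C
s_6 = InvRound(s_5, k_0) = 0xDC74CB

0xDC74CB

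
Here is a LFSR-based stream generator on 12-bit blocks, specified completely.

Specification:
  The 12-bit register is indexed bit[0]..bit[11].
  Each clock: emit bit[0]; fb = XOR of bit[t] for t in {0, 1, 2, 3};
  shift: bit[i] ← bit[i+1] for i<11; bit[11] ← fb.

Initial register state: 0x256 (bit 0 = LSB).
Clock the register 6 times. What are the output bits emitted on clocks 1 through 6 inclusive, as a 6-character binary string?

reg_0 = 0x256
clock 1: out=0, reg = 0x12B
clock 2: out=1, reg = 0x895
clock 3: out=1, reg = 0x44A
clock 4: out=0, reg = 0x225
clock 5: out=1, reg = 0x112
clock 6: out=0, reg = 0x889

011010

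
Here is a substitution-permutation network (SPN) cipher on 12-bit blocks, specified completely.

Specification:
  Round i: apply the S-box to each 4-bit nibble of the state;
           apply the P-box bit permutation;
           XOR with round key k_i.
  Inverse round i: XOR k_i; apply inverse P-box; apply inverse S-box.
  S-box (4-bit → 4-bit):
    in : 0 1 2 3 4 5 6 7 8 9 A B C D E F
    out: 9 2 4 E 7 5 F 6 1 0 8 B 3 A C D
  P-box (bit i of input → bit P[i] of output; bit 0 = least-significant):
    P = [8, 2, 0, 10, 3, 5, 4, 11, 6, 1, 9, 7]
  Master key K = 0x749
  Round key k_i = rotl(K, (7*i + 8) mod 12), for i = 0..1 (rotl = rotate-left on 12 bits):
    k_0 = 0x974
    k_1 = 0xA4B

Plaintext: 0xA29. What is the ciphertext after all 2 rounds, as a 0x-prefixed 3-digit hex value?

0x35E

s_0 = plaintext = 0xA29
s_1 = Round(s_0, k_0) = 0x9E4
s_2 = Round(s_1, k_1) = 0x35E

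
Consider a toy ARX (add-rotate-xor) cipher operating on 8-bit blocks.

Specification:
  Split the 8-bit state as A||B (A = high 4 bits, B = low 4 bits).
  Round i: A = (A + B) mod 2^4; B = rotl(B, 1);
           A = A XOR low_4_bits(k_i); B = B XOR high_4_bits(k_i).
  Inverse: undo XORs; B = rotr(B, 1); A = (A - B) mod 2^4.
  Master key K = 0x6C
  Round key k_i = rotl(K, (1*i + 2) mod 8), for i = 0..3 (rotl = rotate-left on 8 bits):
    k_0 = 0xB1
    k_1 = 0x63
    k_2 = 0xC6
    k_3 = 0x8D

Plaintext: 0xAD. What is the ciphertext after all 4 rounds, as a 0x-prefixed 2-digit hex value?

0x08

s_0 = plaintext = 0xAD
s_1 = Round(s_0, k_0) = 0x60
s_2 = Round(s_1, k_1) = 0x56
s_3 = Round(s_2, k_2) = 0xD0
s_4 = Round(s_3, k_3) = 0x08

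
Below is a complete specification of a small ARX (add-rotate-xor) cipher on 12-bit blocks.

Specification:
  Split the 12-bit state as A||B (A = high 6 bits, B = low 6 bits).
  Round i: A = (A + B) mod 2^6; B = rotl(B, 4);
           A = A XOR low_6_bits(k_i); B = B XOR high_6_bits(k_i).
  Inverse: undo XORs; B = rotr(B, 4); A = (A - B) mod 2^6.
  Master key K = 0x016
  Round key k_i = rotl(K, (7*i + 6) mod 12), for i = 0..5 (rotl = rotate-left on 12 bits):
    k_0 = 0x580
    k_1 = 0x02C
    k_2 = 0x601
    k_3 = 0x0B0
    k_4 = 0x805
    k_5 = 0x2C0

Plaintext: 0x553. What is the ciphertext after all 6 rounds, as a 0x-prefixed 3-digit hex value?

s_0 = plaintext = 0x553
s_1 = Round(s_0, k_0) = 0xA22
s_2 = Round(s_1, k_1) = 0x9A8
s_3 = Round(s_2, k_2) = 0x3D2
s_4 = Round(s_3, k_3) = 0x466
s_5 = Round(s_4, k_4) = 0xC89
s_6 = Round(s_5, k_5) = 0xED9

0xED9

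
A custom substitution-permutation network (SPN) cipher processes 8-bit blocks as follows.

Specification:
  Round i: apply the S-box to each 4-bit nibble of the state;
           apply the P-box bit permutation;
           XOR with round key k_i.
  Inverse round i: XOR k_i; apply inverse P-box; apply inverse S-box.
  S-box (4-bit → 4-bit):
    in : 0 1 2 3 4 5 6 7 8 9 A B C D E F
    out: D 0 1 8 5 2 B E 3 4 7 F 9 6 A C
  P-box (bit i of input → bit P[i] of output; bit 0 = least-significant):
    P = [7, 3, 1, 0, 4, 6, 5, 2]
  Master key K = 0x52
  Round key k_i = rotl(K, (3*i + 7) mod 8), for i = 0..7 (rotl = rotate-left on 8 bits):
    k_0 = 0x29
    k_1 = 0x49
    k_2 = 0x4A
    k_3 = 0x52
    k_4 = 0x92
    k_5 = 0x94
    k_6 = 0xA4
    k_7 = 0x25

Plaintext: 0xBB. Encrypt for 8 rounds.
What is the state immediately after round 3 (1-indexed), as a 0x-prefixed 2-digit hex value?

s_0 = plaintext = 0xBB
s_1 = Round(s_0, k_0) = 0xD6
s_2 = Round(s_1, k_1) = 0xA0
s_3 = Round(s_2, k_2) = 0xB9
s_4 = Round(s_3, k_3) = 0x24
s_5 = Round(s_4, k_4) = 0x00
s_6 = Round(s_5, k_5) = 0x23
s_7 = Round(s_6, k_6) = 0xB5
s_8 = Round(s_7, k_7) = 0x59

0xB9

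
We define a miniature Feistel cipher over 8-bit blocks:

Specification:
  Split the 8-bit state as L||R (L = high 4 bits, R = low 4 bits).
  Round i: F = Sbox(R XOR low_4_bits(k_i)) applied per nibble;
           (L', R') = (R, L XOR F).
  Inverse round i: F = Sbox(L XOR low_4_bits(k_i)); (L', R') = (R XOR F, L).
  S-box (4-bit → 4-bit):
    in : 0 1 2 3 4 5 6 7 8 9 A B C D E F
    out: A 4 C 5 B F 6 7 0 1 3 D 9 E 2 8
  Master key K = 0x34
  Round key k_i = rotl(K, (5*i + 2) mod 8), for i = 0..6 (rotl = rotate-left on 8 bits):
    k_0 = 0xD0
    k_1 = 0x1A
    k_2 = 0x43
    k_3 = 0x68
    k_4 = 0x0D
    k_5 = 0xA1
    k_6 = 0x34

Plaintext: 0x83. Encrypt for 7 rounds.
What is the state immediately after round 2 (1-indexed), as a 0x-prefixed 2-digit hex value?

0xD4

s_0 = plaintext = 0x83
s_1 = Round(s_0, k_0) = 0x3D
s_2 = Round(s_1, k_1) = 0xD4
s_3 = Round(s_2, k_2) = 0x4A
s_4 = Round(s_3, k_3) = 0xA8
s_5 = Round(s_4, k_4) = 0x85
s_6 = Round(s_5, k_5) = 0x53
s_7 = Round(s_6, k_6) = 0x32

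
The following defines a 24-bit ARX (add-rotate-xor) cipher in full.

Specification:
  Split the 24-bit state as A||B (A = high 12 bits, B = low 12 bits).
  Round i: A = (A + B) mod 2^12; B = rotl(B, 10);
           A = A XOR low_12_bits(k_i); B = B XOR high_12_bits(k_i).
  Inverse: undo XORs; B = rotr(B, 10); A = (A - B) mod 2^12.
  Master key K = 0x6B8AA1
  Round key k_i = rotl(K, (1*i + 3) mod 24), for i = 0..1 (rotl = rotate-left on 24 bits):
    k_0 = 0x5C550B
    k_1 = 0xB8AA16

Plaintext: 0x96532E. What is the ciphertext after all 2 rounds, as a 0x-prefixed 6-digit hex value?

0xCB00C9

s_0 = plaintext = 0x96532E
s_1 = Round(s_0, k_0) = 0x998D0E
s_2 = Round(s_1, k_1) = 0xCB00C9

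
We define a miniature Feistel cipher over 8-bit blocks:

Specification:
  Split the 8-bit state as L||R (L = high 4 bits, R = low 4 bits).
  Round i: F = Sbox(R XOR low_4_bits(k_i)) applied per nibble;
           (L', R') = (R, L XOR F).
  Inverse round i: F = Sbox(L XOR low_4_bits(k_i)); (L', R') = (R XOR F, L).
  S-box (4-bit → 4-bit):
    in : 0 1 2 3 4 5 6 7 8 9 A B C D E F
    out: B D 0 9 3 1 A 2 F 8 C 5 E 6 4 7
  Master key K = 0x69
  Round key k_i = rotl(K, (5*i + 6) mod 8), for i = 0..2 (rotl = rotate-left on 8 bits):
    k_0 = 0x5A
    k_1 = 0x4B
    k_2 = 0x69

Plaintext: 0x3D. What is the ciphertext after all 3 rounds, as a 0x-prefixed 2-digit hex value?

s_0 = plaintext = 0x3D
s_1 = Round(s_0, k_0) = 0xD1
s_2 = Round(s_1, k_1) = 0x11
s_3 = Round(s_2, k_2) = 0x1E

0x1E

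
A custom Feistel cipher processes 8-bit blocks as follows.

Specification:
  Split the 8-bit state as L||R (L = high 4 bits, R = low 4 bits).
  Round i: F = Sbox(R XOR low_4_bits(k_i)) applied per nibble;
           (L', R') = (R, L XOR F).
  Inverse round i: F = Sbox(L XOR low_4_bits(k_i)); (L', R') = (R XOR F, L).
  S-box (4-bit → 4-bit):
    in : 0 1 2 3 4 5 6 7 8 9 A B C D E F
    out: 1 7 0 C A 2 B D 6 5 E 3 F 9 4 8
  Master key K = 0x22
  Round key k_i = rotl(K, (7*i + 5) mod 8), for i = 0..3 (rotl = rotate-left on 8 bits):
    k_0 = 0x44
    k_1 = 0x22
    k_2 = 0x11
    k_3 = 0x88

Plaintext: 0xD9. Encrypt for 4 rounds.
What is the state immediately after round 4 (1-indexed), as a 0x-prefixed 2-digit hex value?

s_0 = plaintext = 0xD9
s_1 = Round(s_0, k_0) = 0x94
s_2 = Round(s_1, k_1) = 0x42
s_3 = Round(s_2, k_2) = 0x28
s_4 = Round(s_3, k_3) = 0x83

0x83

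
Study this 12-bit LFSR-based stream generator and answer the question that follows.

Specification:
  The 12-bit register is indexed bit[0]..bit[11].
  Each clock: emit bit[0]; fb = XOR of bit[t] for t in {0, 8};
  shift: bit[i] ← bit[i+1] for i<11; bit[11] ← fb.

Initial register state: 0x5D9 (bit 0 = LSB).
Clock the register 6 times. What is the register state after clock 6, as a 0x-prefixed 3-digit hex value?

reg_0 = 0x5D9
clock 1: out=1, reg = 0x2EC
clock 2: out=0, reg = 0x176
clock 3: out=0, reg = 0x8BB
clock 4: out=1, reg = 0xC5D
clock 5: out=1, reg = 0xE2E
clock 6: out=0, reg = 0x717

0x717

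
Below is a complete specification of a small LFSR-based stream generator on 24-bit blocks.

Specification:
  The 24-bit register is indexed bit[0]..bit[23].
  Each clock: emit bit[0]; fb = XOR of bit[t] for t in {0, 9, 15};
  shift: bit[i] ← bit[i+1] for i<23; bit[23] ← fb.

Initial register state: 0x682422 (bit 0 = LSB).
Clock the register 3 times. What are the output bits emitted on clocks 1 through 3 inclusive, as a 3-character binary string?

010

reg_0 = 0x682422
clock 1: out=0, reg = 0x341211
clock 2: out=1, reg = 0x1A0908
clock 3: out=0, reg = 0x0D0484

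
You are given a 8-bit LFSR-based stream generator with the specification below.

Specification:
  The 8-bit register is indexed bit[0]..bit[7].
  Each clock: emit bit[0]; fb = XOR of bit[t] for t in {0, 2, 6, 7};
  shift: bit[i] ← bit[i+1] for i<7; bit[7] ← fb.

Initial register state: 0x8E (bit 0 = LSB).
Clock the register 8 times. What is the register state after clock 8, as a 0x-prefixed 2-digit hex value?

reg_0 = 0x8E
clock 1: out=0, reg = 0x47
clock 2: out=1, reg = 0xA3
clock 3: out=1, reg = 0x51
clock 4: out=1, reg = 0x28
clock 5: out=0, reg = 0x14
clock 6: out=0, reg = 0x8A
clock 7: out=0, reg = 0xC5
clock 8: out=1, reg = 0x62

0x62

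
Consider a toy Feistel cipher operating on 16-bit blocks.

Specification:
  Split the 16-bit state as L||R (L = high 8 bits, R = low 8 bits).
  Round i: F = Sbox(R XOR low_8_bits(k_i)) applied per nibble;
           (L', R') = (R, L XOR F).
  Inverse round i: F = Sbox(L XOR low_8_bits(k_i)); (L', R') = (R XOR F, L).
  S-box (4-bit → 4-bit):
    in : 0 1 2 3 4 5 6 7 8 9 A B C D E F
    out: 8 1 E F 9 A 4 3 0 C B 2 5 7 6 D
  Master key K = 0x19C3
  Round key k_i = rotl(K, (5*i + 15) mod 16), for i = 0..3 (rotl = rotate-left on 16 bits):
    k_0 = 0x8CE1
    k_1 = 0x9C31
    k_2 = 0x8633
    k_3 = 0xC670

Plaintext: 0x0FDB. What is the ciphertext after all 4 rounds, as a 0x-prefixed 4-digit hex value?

0xDA3A

s_0 = plaintext = 0x0FDB
s_1 = Round(s_0, k_0) = 0xDBF4
s_2 = Round(s_1, k_1) = 0xF481
s_3 = Round(s_2, k_2) = 0x81DA
s_4 = Round(s_3, k_3) = 0xDA3A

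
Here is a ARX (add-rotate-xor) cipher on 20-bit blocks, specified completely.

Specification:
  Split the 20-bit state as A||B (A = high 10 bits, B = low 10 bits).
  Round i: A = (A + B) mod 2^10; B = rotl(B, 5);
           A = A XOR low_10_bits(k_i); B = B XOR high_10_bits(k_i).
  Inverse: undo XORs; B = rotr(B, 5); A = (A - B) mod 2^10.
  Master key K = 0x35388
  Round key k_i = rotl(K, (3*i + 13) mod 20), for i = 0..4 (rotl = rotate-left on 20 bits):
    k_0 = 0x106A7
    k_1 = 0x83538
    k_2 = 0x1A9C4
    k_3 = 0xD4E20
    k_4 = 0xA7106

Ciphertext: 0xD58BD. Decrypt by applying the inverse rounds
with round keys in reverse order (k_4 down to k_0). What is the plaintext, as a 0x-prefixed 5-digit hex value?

s_0 = ciphertext = 0xD58BD
s_1 = InvRound(s_0, k_4) = 0x87C31
s_2 = InvRound(s_1, k_3) = 0xF905B
s_3 = InvRound(s_2, k_2) = 0xFFE21
s_4 = InvRound(s_3, k_1) = 0x51981
s_5 = InvRound(s_4, k_0) = 0xF4C0E

0xF4C0E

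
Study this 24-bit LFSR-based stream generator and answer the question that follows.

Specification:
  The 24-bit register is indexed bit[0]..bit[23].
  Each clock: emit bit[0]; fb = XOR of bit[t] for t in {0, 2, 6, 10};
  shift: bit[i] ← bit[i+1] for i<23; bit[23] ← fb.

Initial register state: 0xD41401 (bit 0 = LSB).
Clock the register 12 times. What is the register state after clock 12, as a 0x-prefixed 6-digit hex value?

reg_0 = 0xD41401
clock 1: out=1, reg = 0x6A0A00
clock 2: out=0, reg = 0x350500
clock 3: out=0, reg = 0x9A8280
clock 4: out=0, reg = 0x4D4140
clock 5: out=0, reg = 0xA6A0A0
clock 6: out=0, reg = 0x535050
clock 7: out=0, reg = 0xA9A828
clock 8: out=0, reg = 0x54D414
clock 9: out=0, reg = 0x2A6A0A
clock 10: out=0, reg = 0x153505
clock 11: out=1, reg = 0x8A9A82
clock 12: out=0, reg = 0x454D41

0x454D41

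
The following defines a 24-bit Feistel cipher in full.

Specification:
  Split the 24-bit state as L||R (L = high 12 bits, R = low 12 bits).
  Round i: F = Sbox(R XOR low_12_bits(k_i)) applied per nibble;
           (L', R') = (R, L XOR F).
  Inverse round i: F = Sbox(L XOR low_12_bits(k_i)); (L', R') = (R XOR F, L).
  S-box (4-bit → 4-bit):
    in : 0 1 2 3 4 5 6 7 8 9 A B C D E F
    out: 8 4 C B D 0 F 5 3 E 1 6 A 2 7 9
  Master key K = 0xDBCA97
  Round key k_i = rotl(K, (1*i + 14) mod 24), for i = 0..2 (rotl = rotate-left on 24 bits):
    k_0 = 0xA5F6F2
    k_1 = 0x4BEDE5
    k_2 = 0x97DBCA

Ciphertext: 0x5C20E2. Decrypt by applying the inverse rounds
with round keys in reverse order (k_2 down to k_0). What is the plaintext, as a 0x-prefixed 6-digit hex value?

s_0 = ciphertext = 0x5C20E2
s_1 = InvRound(s_0, k_2) = 0x7615C2
s_2 = InvRound(s_1, k_1) = 0x4FF761
s_3 = InvRound(s_2, k_0) = 0xBE34FF

0xBE34FF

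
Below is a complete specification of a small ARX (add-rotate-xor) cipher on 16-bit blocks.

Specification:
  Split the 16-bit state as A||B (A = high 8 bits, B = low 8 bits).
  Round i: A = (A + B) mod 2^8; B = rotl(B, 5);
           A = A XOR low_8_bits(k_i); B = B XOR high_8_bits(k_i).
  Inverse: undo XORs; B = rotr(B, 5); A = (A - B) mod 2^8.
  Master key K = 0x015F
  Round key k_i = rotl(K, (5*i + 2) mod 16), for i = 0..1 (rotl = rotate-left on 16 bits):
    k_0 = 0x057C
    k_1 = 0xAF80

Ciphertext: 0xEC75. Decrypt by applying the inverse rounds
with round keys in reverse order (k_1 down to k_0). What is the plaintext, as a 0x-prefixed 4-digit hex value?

s_0 = ciphertext = 0xEC75
s_1 = InvRound(s_0, k_1) = 0x96D6
s_2 = InvRound(s_1, k_0) = 0x4C9E

0x4C9E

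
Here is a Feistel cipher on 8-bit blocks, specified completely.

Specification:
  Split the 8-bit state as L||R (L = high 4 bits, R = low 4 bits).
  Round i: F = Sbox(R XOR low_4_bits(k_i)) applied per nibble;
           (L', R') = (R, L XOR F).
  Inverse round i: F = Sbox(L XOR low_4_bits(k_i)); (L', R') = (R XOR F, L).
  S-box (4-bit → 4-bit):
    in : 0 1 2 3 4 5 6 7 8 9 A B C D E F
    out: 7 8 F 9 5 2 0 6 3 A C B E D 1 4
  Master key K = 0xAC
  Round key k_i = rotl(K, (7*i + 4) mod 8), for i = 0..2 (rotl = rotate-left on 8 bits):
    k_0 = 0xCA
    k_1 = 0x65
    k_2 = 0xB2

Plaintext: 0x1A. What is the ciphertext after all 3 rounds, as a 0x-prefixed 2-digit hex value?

0x3E

s_0 = plaintext = 0x1A
s_1 = Round(s_0, k_0) = 0xA6
s_2 = Round(s_1, k_1) = 0x63
s_3 = Round(s_2, k_2) = 0x3E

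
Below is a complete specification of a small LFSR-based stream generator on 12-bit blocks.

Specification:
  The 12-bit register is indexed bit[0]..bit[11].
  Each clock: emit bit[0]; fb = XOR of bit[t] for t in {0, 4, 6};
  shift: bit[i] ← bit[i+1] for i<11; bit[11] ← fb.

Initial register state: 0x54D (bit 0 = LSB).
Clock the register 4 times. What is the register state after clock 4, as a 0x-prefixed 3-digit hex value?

0xC54

reg_0 = 0x54D
clock 1: out=1, reg = 0x2A6
clock 2: out=0, reg = 0x153
clock 3: out=1, reg = 0x8A9
clock 4: out=1, reg = 0xC54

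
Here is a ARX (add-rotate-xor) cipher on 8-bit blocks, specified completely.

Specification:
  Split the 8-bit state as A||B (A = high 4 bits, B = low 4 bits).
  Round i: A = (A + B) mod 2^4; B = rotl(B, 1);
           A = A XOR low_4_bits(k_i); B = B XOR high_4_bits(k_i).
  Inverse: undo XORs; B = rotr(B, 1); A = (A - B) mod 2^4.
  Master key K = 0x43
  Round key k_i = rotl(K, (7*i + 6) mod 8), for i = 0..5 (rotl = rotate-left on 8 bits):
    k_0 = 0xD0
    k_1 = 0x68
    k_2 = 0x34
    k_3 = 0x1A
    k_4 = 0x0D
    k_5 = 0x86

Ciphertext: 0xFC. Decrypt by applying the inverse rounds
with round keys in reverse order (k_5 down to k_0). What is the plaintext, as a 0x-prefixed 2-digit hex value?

0x61

s_0 = ciphertext = 0xFC
s_1 = InvRound(s_0, k_5) = 0x72
s_2 = InvRound(s_1, k_4) = 0x91
s_3 = InvRound(s_2, k_3) = 0x30
s_4 = InvRound(s_3, k_2) = 0xE9
s_5 = InvRound(s_4, k_1) = 0x7F
s_6 = InvRound(s_5, k_0) = 0x61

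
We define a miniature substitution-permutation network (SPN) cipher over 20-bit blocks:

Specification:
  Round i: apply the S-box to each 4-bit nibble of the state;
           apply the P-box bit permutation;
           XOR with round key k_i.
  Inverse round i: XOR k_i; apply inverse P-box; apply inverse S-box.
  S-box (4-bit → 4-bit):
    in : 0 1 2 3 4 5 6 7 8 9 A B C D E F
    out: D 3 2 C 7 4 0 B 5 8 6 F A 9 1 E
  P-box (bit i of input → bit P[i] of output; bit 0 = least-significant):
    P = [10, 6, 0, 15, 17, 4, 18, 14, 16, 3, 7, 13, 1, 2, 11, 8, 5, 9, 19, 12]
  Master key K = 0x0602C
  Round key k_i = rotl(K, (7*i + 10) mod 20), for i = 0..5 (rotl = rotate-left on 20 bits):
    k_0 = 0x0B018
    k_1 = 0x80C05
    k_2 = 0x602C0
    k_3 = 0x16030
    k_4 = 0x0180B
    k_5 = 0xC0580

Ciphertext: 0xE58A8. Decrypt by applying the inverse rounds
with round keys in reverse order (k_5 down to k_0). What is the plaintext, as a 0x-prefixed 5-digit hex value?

s_0 = ciphertext = 0xE58A8
s_1 = InvRound(s_0, k_5) = 0xD32DE
s_2 = InvRound(s_1, k_4) = 0xAA0AA
s_3 = InvRound(s_2, k_3) = 0x5E479
s_4 = InvRound(s_3, k_2) = 0x16B70
s_5 = InvRound(s_4, k_1) = 0x4CDC4
s_6 = InvRound(s_5, k_0) = 0x9FFF1

0x9FFF1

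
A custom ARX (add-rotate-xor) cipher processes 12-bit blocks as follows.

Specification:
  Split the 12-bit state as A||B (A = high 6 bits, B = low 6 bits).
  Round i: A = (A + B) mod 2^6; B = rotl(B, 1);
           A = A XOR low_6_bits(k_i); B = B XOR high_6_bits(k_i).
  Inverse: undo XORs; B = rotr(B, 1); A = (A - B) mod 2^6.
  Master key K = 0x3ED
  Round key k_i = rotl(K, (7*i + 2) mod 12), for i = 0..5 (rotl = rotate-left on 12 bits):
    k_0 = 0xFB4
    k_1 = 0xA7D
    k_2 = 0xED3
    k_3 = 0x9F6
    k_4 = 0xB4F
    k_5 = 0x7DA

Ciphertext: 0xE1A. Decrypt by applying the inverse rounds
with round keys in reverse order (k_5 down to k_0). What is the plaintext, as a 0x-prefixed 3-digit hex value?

s_0 = ciphertext = 0xE1A
s_1 = InvRound(s_0, k_5) = 0x022
s_2 = InvRound(s_1, k_4) = 0xA27
s_3 = InvRound(s_2, k_3) = 0x780
s_4 = InvRound(s_3, k_2) = 0x43D
s_5 = InvRound(s_4, k_1) = 0x8CA
s_6 = InvRound(s_5, k_0) = 0xF5A

0xF5A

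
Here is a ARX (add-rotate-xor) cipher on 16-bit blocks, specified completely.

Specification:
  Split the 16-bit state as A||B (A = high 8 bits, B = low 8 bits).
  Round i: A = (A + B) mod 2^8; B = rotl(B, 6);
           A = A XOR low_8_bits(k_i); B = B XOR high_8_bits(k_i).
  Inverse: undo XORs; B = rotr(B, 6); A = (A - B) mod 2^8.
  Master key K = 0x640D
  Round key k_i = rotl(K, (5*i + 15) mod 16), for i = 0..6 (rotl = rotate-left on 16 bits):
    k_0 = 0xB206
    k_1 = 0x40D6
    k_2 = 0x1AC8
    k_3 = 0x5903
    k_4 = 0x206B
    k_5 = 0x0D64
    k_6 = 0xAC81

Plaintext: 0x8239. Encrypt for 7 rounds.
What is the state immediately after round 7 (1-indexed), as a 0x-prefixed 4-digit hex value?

s_0 = plaintext = 0x8239
s_1 = Round(s_0, k_0) = 0xBDFC
s_2 = Round(s_1, k_1) = 0x6F7F
s_3 = Round(s_2, k_2) = 0x26C5
s_4 = Round(s_3, k_3) = 0xE828
s_5 = Round(s_4, k_4) = 0x7B2A
s_6 = Round(s_5, k_5) = 0xC187
s_7 = Round(s_6, k_6) = 0xC94D

0xC94D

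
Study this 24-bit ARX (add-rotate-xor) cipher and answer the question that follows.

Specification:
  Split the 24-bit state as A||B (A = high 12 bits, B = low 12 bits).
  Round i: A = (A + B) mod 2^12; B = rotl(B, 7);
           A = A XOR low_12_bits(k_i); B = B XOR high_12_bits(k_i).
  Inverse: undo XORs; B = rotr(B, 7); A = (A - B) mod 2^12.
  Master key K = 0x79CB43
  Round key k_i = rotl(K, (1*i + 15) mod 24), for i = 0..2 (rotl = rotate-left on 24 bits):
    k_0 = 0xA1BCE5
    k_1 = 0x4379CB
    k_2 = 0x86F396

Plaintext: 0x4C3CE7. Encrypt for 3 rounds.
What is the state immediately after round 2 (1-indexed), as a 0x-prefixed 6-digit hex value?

s_0 = plaintext = 0x4C3CE7
s_1 = Round(s_0, k_0) = 0xD4F9FC
s_2 = Round(s_1, k_1) = 0xE80A78
s_3 = Round(s_2, k_2) = 0xB6E43C

0xE80A78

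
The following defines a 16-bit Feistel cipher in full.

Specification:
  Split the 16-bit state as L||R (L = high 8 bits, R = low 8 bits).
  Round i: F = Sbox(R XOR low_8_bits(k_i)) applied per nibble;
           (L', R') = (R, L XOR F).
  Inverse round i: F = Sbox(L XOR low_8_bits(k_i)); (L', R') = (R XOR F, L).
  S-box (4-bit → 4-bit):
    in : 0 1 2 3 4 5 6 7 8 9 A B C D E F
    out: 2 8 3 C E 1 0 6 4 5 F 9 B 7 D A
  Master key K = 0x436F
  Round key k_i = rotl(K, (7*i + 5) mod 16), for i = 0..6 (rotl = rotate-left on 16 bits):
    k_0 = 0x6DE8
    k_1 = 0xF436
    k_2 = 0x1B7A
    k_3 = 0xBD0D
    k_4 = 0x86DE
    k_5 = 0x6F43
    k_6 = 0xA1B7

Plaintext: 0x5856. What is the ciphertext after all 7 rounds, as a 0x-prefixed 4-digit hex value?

0x021F

s_0 = plaintext = 0x5856
s_1 = Round(s_0, k_0) = 0x56C5
s_2 = Round(s_1, k_1) = 0xC5FA
s_3 = Round(s_2, k_2) = 0xFA87
s_4 = Round(s_3, k_3) = 0x87B5
s_5 = Round(s_4, k_4) = 0xB58E
s_6 = Round(s_5, k_5) = 0x8E02
s_7 = Round(s_6, k_6) = 0x021F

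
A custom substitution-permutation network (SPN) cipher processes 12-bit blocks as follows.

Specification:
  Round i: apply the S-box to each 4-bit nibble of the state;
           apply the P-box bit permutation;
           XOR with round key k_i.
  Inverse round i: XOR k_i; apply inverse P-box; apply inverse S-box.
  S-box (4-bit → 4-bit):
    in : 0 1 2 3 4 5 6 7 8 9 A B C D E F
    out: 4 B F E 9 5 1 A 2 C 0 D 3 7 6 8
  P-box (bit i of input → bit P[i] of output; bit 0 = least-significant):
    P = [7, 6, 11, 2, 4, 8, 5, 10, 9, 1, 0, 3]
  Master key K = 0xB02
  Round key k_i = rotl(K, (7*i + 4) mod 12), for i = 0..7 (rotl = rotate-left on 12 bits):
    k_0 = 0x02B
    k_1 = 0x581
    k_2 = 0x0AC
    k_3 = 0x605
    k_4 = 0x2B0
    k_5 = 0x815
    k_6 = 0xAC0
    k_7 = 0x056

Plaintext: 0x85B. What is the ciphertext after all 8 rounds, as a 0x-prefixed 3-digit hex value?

s_0 = plaintext = 0x85B
s_1 = Round(s_0, k_0) = 0x89D
s_2 = Round(s_1, k_1) = 0x963
s_3 = Round(s_2, k_2) = 0x8F1
s_4 = Round(s_3, k_3) = 0x2C3
s_5 = Round(s_4, k_4) = 0x9EF
s_6 = Round(s_5, k_5) = 0x938
s_7 = Round(s_6, k_6) = 0xFA9
s_8 = Round(s_7, k_7) = 0x85A

0x85A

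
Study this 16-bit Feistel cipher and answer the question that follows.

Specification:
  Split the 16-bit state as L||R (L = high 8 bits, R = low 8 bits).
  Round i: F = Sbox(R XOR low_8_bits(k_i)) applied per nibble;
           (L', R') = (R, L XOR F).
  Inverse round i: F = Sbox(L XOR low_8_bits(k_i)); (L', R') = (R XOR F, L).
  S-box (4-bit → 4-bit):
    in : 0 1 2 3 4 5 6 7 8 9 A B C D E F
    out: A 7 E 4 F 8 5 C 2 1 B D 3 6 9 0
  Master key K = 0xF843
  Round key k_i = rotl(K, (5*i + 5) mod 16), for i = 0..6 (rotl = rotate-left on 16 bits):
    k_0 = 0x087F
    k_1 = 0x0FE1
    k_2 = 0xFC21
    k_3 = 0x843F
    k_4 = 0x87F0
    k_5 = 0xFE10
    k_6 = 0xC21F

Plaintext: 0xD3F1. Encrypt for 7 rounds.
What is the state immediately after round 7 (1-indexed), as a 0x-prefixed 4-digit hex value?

0x6157

s_0 = plaintext = 0xD3F1
s_1 = Round(s_0, k_0) = 0xF1FA
s_2 = Round(s_1, k_1) = 0xFA8C
s_3 = Round(s_2, k_2) = 0x8C4C
s_4 = Round(s_3, k_3) = 0x4C48
s_5 = Round(s_4, k_4) = 0x489E
s_6 = Round(s_5, k_5) = 0x9E61
s_7 = Round(s_6, k_6) = 0x6157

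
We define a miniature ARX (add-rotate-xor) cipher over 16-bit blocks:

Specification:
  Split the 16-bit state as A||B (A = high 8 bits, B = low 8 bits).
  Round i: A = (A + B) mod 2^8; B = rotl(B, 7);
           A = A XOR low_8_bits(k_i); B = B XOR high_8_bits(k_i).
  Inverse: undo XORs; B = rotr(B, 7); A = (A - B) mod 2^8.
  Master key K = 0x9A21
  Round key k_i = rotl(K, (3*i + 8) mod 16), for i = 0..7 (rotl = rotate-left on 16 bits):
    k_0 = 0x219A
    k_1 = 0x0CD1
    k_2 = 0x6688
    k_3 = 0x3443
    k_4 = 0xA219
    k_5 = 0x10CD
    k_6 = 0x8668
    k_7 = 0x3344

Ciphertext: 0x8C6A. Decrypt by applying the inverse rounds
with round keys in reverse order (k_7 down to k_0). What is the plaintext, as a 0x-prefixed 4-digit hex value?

s_0 = ciphertext = 0x8C6A
s_1 = InvRound(s_0, k_7) = 0x16B2
s_2 = InvRound(s_1, k_6) = 0x1668
s_3 = InvRound(s_2, k_5) = 0xEBF0
s_4 = InvRound(s_3, k_4) = 0x4EA4
s_5 = InvRound(s_4, k_3) = 0xEC21
s_6 = InvRound(s_5, k_2) = 0xD68E
s_7 = InvRound(s_6, k_1) = 0x0205
s_8 = InvRound(s_7, k_0) = 0x5048

0x5048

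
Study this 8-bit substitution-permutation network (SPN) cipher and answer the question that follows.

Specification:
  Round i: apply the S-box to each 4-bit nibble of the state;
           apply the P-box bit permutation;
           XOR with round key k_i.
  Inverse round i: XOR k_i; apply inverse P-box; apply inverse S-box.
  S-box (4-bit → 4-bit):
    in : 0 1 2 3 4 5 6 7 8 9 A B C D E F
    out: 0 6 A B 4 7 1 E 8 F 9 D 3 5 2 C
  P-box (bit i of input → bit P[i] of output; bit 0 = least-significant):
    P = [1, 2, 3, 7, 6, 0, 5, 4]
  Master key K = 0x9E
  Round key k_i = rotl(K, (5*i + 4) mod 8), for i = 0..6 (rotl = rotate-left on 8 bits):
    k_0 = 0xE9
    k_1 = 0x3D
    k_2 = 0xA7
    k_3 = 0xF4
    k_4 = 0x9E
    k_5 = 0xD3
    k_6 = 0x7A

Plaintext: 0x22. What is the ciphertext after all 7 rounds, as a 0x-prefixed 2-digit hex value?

0x4C

s_0 = plaintext = 0x22
s_1 = Round(s_0, k_0) = 0x7C
s_2 = Round(s_1, k_1) = 0x0A
s_3 = Round(s_2, k_2) = 0x25
s_4 = Round(s_3, k_3) = 0xEB
s_5 = Round(s_4, k_4) = 0x15
s_6 = Round(s_5, k_5) = 0xFC
s_7 = Round(s_6, k_6) = 0x4C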